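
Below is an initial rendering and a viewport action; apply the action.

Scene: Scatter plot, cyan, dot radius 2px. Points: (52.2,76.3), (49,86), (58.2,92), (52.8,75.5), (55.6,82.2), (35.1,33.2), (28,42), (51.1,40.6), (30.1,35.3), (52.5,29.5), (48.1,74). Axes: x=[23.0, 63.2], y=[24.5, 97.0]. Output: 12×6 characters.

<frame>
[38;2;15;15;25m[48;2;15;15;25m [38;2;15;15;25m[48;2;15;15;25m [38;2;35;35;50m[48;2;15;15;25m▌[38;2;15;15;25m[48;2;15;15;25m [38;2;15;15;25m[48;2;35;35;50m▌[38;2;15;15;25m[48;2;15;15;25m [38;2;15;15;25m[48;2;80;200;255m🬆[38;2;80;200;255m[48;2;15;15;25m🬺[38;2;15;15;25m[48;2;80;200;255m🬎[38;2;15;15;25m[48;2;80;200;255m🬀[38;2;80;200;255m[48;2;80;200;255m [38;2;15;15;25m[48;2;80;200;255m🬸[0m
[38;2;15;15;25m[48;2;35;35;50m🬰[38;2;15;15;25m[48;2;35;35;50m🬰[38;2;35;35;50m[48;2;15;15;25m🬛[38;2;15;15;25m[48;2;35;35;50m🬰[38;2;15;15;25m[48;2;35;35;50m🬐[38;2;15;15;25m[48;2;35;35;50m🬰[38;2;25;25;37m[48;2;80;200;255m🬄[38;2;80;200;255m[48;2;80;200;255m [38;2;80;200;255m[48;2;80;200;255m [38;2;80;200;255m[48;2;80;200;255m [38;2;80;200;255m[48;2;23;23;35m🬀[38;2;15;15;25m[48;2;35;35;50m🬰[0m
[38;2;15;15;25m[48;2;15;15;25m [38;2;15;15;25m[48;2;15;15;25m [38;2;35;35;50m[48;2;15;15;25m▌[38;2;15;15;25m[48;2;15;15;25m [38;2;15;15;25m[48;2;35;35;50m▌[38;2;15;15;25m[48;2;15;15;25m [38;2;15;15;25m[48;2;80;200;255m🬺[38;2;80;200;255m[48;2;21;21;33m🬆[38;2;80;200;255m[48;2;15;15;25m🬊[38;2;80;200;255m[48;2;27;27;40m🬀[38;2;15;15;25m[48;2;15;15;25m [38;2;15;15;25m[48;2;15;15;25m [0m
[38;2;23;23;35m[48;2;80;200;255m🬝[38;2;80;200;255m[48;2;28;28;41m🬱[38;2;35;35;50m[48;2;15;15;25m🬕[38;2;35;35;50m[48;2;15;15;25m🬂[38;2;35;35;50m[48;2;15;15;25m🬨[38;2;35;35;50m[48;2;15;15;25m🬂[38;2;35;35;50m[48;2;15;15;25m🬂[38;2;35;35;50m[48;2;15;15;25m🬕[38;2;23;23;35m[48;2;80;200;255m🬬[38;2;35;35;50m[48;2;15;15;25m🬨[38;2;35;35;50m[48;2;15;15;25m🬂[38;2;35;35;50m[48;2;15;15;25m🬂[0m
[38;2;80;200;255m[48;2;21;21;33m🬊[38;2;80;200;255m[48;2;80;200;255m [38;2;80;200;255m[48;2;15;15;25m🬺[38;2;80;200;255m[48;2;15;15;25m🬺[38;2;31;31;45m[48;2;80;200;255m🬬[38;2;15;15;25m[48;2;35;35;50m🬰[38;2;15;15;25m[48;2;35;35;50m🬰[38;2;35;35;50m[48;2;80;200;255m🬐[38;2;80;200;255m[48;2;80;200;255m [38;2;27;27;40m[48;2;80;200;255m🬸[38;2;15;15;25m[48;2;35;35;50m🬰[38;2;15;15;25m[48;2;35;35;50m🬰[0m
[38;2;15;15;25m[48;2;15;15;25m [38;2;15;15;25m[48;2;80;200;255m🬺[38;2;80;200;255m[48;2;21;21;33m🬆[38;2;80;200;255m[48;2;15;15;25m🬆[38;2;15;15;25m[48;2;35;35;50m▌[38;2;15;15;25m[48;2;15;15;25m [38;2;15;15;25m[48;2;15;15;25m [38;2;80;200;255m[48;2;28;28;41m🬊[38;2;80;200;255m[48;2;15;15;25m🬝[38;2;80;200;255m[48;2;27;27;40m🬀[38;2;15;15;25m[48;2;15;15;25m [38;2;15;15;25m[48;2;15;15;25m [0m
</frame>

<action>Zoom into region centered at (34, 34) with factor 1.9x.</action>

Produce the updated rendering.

<frame>
[38;2;15;15;25m[48;2;15;15;25m [38;2;15;15;25m[48;2;15;15;25m [38;2;23;23;35m[48;2;80;200;255m🬬[38;2;15;15;25m[48;2;15;15;25m [38;2;15;15;25m[48;2;35;35;50m▌[38;2;15;15;25m[48;2;15;15;25m [38;2;15;15;25m[48;2;15;15;25m [38;2;35;35;50m[48;2;15;15;25m▌[38;2;15;15;25m[48;2;15;15;25m [38;2;15;15;25m[48;2;35;35;50m▌[38;2;15;15;25m[48;2;15;15;25m [38;2;15;15;25m[48;2;15;15;25m [0m
[38;2;15;15;25m[48;2;35;35;50m🬰[38;2;15;15;25m[48;2;80;200;255m🬐[38;2;80;200;255m[48;2;80;200;255m [38;2;20;20;31m[48;2;80;200;255m🬙[38;2;15;15;25m[48;2;35;35;50m🬐[38;2;15;15;25m[48;2;35;35;50m🬰[38;2;15;15;25m[48;2;35;35;50m🬰[38;2;35;35;50m[48;2;15;15;25m🬛[38;2;15;15;25m[48;2;35;35;50m🬰[38;2;15;15;25m[48;2;35;35;50m🬐[38;2;15;15;25m[48;2;35;35;50m🬰[38;2;15;15;25m[48;2;35;35;50m🬰[0m
[38;2;15;15;25m[48;2;15;15;25m [38;2;15;15;25m[48;2;15;15;25m [38;2;80;200;255m[48;2;25;25;37m🬈[38;2;80;200;255m[48;2;80;200;255m [38;2;80;200;255m[48;2;35;35;50m🬛[38;2;15;15;25m[48;2;80;200;255m🬆[38;2;80;200;255m[48;2;15;15;25m🬺[38;2;23;23;35m[48;2;80;200;255m🬬[38;2;15;15;25m[48;2;15;15;25m [38;2;15;15;25m[48;2;35;35;50m▌[38;2;15;15;25m[48;2;15;15;25m [38;2;15;15;25m[48;2;15;15;25m [0m
[38;2;35;35;50m[48;2;15;15;25m🬂[38;2;35;35;50m[48;2;15;15;25m🬂[38;2;35;35;50m[48;2;15;15;25m🬕[38;2;80;200;255m[48;2;19;19;30m🬁[38;2;35;35;50m[48;2;15;15;25m🬨[38;2;80;200;255m[48;2;19;19;30m🬁[38;2;80;200;255m[48;2;15;15;25m🬆[38;2;35;35;50m[48;2;15;15;25m🬕[38;2;35;35;50m[48;2;15;15;25m🬂[38;2;35;35;50m[48;2;15;15;25m🬨[38;2;35;35;50m[48;2;15;15;25m🬂[38;2;35;35;50m[48;2;15;15;25m🬂[0m
[38;2;15;15;25m[48;2;35;35;50m🬰[38;2;15;15;25m[48;2;35;35;50m🬰[38;2;35;35;50m[48;2;15;15;25m🬛[38;2;15;15;25m[48;2;35;35;50m🬰[38;2;15;15;25m[48;2;35;35;50m🬐[38;2;15;15;25m[48;2;35;35;50m🬰[38;2;15;15;25m[48;2;35;35;50m🬰[38;2;35;35;50m[48;2;15;15;25m🬛[38;2;15;15;25m[48;2;35;35;50m🬰[38;2;15;15;25m[48;2;35;35;50m🬐[38;2;15;15;25m[48;2;35;35;50m🬰[38;2;15;15;25m[48;2;35;35;50m🬰[0m
[38;2;15;15;25m[48;2;15;15;25m [38;2;15;15;25m[48;2;15;15;25m [38;2;35;35;50m[48;2;15;15;25m▌[38;2;15;15;25m[48;2;15;15;25m [38;2;15;15;25m[48;2;35;35;50m▌[38;2;15;15;25m[48;2;15;15;25m [38;2;15;15;25m[48;2;15;15;25m [38;2;35;35;50m[48;2;15;15;25m▌[38;2;15;15;25m[48;2;15;15;25m [38;2;15;15;25m[48;2;35;35;50m▌[38;2;15;15;25m[48;2;15;15;25m [38;2;15;15;25m[48;2;15;15;25m [0m
</frame>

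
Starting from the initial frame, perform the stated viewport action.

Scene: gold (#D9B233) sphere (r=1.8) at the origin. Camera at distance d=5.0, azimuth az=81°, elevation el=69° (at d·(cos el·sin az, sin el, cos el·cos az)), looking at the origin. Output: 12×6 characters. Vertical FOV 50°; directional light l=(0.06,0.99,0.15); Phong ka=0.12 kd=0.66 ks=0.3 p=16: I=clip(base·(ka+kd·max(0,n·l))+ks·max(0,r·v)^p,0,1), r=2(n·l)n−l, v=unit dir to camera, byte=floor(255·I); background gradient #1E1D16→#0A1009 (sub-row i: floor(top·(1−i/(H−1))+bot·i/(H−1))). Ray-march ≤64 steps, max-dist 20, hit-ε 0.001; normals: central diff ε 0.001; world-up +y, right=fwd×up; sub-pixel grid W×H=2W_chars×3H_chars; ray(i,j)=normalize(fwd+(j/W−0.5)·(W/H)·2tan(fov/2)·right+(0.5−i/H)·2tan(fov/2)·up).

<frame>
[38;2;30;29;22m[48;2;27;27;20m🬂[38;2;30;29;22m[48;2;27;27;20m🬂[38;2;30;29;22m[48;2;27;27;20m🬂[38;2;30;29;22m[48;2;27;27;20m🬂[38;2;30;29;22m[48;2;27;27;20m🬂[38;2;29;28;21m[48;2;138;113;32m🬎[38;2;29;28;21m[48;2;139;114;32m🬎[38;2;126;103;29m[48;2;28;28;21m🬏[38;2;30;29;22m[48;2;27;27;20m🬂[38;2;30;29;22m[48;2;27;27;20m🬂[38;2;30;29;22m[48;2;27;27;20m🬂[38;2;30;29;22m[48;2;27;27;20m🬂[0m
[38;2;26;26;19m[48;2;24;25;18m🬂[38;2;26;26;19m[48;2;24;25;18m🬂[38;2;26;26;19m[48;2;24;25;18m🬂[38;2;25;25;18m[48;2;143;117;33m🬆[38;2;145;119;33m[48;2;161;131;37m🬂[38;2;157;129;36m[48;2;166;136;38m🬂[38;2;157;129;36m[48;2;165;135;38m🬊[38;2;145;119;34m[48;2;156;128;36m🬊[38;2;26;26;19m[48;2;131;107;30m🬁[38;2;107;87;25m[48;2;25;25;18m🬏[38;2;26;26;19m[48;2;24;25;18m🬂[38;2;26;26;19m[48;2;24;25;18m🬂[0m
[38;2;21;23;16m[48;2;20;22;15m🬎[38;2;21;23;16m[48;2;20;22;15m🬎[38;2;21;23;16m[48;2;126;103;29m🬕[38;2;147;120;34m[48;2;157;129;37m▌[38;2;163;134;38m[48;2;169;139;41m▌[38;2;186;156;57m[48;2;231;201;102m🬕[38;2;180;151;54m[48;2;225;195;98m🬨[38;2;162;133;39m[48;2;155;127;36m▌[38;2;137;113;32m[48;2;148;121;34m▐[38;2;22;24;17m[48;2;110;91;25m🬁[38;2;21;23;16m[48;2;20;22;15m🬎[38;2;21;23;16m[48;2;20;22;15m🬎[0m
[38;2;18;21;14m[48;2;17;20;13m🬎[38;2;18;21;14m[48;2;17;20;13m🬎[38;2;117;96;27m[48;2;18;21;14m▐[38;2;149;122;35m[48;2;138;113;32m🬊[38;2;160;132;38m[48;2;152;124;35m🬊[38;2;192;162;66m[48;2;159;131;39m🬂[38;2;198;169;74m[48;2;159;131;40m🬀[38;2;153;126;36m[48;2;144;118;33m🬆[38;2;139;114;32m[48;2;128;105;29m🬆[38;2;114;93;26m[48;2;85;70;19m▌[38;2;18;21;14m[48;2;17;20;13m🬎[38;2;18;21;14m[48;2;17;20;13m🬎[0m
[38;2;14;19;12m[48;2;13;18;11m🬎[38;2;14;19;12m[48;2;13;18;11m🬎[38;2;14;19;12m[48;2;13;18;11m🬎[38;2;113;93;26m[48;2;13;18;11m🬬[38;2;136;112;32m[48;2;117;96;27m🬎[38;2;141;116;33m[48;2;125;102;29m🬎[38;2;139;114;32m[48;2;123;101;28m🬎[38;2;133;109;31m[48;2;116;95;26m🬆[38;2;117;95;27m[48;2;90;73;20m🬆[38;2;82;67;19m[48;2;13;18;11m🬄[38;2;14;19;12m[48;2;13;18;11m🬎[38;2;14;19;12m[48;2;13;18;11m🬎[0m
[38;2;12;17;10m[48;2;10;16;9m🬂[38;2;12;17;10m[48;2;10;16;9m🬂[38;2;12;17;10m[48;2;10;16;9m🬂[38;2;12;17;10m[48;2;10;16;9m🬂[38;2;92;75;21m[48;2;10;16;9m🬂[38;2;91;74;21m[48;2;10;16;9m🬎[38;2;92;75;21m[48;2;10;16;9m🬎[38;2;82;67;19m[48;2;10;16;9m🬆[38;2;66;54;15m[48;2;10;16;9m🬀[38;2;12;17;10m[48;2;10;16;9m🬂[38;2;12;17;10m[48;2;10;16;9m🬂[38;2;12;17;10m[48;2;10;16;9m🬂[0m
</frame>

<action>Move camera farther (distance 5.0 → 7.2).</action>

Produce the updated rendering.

<frame>
[38;2;30;29;22m[48;2;27;27;20m🬂[38;2;30;29;22m[48;2;27;27;20m🬂[38;2;30;29;22m[48;2;27;27;20m🬂[38;2;30;29;22m[48;2;27;27;20m🬂[38;2;30;29;22m[48;2;27;27;20m🬂[38;2;30;29;22m[48;2;27;27;20m🬂[38;2;30;29;22m[48;2;27;27;20m🬂[38;2;30;29;22m[48;2;27;27;20m🬂[38;2;30;29;22m[48;2;27;27;20m🬂[38;2;30;29;22m[48;2;27;27;20m🬂[38;2;30;29;22m[48;2;27;27;20m🬂[38;2;30;29;22m[48;2;27;27;20m🬂[0m
[38;2;26;26;19m[48;2;24;25;18m🬂[38;2;26;26;19m[48;2;24;25;18m🬂[38;2;26;26;19m[48;2;24;25;18m🬂[38;2;26;26;19m[48;2;24;25;18m🬂[38;2;26;26;19m[48;2;24;25;18m🬂[38;2;25;25;18m[48;2;149;122;35m🬎[38;2;25;25;18m[48;2;150;122;35m🬎[38;2;132;108;31m[48;2;25;25;18m🬏[38;2;26;26;19m[48;2;24;25;18m🬂[38;2;26;26;19m[48;2;24;25;18m🬂[38;2;26;26;19m[48;2;24;25;18m🬂[38;2;26;26;19m[48;2;24;25;18m🬂[0m
[38;2;21;23;16m[48;2;20;22;15m🬎[38;2;21;23;16m[48;2;20;22;15m🬎[38;2;21;23;16m[48;2;20;22;15m🬎[38;2;21;23;16m[48;2;20;22;15m🬎[38;2;22;24;17m[48;2;149;122;34m🬀[38;2;167;138;40m[48;2;218;188;89m🬝[38;2;167;138;42m[48;2;232;202;104m🬬[38;2;135;111;31m[48;2;151;124;35m▐[38;2;113;93;26m[48;2;21;23;16m🬓[38;2;21;23;16m[48;2;20;22;15m🬎[38;2;21;23;16m[48;2;20;22;15m🬎[38;2;21;23;16m[48;2;20;22;15m🬎[0m
[38;2;18;21;14m[48;2;17;20;13m🬎[38;2;18;21;14m[48;2;17;20;13m🬎[38;2;18;21;14m[48;2;17;20;13m🬎[38;2;18;21;14m[48;2;17;20;13m🬎[38;2;147;120;34m[48;2;124;101;29m🬊[38;2;192;163;67m[48;2;151;124;35m🬁[38;2;198;169;74m[48;2;149;123;35m🬀[38;2;141;116;33m[48;2;122;100;28m🬆[38;2;99;81;23m[48;2;18;21;14m▌[38;2;18;21;14m[48;2;17;20;13m🬎[38;2;18;21;14m[48;2;17;20;13m🬎[38;2;18;21;14m[48;2;17;20;13m🬎[0m
[38;2;14;19;12m[48;2;13;18;11m🬎[38;2;14;19;12m[48;2;13;18;11m🬎[38;2;14;19;12m[48;2;13;18;11m🬎[38;2;14;19;12m[48;2;13;18;11m🬎[38;2;109;89;25m[48;2;13;18;11m🬁[38;2;109;89;25m[48;2;13;18;11m🬎[38;2;109;89;25m[48;2;13;18;11m🬎[38;2;91;74;20m[48;2;13;18;11m🬆[38;2;14;19;12m[48;2;13;18;11m🬎[38;2;14;19;12m[48;2;13;18;11m🬎[38;2;14;19;12m[48;2;13;18;11m🬎[38;2;14;19;12m[48;2;13;18;11m🬎[0m
[38;2;12;17;10m[48;2;10;16;9m🬂[38;2;12;17;10m[48;2;10;16;9m🬂[38;2;12;17;10m[48;2;10;16;9m🬂[38;2;12;17;10m[48;2;10;16;9m🬂[38;2;12;17;10m[48;2;10;16;9m🬂[38;2;12;17;10m[48;2;10;16;9m🬂[38;2;12;17;10m[48;2;10;16;9m🬂[38;2;12;17;10m[48;2;10;16;9m🬂[38;2;12;17;10m[48;2;10;16;9m🬂[38;2;12;17;10m[48;2;10;16;9m🬂[38;2;12;17;10m[48;2;10;16;9m🬂[38;2;12;17;10m[48;2;10;16;9m🬂[0m
</frame>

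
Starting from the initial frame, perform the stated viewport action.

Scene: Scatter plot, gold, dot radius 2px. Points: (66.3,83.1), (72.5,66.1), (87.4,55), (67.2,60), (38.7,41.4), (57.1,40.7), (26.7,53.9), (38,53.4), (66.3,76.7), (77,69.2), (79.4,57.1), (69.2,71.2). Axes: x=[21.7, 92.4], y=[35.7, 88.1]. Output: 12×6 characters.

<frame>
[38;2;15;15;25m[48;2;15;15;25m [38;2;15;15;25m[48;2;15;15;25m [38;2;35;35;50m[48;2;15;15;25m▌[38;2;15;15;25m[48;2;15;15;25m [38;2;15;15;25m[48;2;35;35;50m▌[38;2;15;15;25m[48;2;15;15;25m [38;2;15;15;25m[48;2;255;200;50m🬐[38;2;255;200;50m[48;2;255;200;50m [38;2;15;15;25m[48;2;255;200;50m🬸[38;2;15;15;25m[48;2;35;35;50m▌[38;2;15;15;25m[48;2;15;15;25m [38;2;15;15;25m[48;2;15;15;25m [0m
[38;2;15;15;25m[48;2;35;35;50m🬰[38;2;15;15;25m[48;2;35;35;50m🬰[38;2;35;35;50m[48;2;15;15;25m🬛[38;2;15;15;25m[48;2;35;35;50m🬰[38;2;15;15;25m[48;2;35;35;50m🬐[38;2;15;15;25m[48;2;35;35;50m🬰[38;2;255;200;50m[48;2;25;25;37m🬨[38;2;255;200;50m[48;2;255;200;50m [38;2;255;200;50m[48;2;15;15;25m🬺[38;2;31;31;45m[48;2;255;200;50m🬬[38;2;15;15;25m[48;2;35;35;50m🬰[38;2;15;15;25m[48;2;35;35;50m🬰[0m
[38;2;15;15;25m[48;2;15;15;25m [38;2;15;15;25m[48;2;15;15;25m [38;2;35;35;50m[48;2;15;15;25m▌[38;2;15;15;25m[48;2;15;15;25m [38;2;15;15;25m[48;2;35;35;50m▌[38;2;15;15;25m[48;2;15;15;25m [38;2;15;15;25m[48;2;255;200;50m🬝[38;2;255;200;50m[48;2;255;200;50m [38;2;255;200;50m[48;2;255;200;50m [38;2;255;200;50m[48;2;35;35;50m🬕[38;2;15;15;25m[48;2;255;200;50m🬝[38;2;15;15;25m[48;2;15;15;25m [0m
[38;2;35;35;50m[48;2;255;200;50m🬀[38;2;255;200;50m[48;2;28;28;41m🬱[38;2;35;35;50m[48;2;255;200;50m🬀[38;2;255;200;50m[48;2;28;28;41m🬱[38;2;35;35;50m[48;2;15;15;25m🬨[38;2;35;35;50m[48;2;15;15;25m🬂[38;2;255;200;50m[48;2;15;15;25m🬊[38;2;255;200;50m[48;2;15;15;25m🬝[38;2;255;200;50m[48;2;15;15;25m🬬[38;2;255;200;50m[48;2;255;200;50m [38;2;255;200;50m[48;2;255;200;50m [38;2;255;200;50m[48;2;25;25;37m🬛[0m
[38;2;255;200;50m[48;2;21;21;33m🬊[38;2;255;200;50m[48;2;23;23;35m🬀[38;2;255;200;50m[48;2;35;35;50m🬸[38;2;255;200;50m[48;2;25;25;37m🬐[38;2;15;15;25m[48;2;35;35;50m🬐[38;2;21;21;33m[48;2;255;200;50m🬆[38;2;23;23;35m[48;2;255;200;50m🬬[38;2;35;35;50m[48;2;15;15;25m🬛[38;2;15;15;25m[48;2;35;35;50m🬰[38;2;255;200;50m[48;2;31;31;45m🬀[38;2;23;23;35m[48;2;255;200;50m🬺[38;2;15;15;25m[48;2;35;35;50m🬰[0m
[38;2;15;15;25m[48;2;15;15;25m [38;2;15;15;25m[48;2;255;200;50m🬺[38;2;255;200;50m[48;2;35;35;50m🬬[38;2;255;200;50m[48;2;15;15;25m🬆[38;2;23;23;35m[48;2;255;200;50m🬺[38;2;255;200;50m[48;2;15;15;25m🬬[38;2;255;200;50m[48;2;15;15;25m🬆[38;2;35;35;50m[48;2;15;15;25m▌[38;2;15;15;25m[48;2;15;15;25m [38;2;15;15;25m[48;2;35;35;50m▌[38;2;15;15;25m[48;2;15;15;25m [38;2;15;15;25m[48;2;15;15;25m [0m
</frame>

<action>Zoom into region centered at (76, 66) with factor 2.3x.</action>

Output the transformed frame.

<frame>
[38;2;15;15;25m[48;2;15;15;25m [38;2;255;200;50m[48;2;15;15;25m🬊[38;2;255;200;50m[48;2;15;15;25m🬝[38;2;255;200;50m[48;2;15;15;25m🬐[38;2;15;15;25m[48;2;35;35;50m▌[38;2;15;15;25m[48;2;15;15;25m [38;2;15;15;25m[48;2;15;15;25m [38;2;35;35;50m[48;2;15;15;25m▌[38;2;15;15;25m[48;2;15;15;25m [38;2;15;15;25m[48;2;35;35;50m▌[38;2;15;15;25m[48;2;15;15;25m [38;2;15;15;25m[48;2;15;15;25m [0m
[38;2;15;15;25m[48;2;35;35;50m🬰[38;2;15;15;25m[48;2;35;35;50m🬰[38;2;35;35;50m[48;2;255;200;50m🬐[38;2;255;200;50m[48;2;255;200;50m [38;2;27;27;40m[48;2;255;200;50m🬸[38;2;23;23;35m[48;2;255;200;50m🬝[38;2;21;21;33m[48;2;255;200;50m🬊[38;2;35;35;50m[48;2;15;15;25m🬛[38;2;15;15;25m[48;2;35;35;50m🬰[38;2;15;15;25m[48;2;35;35;50m🬐[38;2;15;15;25m[48;2;35;35;50m🬰[38;2;15;15;25m[48;2;35;35;50m🬰[0m
[38;2;15;15;25m[48;2;15;15;25m [38;2;15;15;25m[48;2;15;15;25m [38;2;35;35;50m[48;2;15;15;25m▌[38;2;255;200;50m[48;2;15;15;25m🬶[38;2;255;200;50m[48;2;35;35;50m🬺[38;2;255;200;50m[48;2;15;15;25m🬙[38;2;255;200;50m[48;2;15;15;25m🬝[38;2;255;200;50m[48;2;23;23;35m🬀[38;2;15;15;25m[48;2;15;15;25m [38;2;15;15;25m[48;2;35;35;50m▌[38;2;15;15;25m[48;2;15;15;25m [38;2;15;15;25m[48;2;15;15;25m [0m
[38;2;35;35;50m[48;2;15;15;25m🬂[38;2;23;23;35m[48;2;255;200;50m🬝[38;2;255;200;50m[48;2;28;28;41m🬱[38;2;255;200;50m[48;2;19;19;30m🬁[38;2;255;200;50m[48;2;28;28;41m🬆[38;2;35;35;50m[48;2;15;15;25m🬂[38;2;35;35;50m[48;2;15;15;25m🬂[38;2;35;35;50m[48;2;15;15;25m🬕[38;2;35;35;50m[48;2;15;15;25m🬂[38;2;35;35;50m[48;2;15;15;25m🬨[38;2;35;35;50m[48;2;15;15;25m🬂[38;2;35;35;50m[48;2;15;15;25m🬂[0m
[38;2;15;15;25m[48;2;35;35;50m🬰[38;2;255;200;50m[48;2;21;21;33m🬊[38;2;255;200;50m[48;2;15;15;25m🬝[38;2;255;200;50m[48;2;23;23;35m🬀[38;2;15;15;25m[48;2;35;35;50m🬐[38;2;15;15;25m[48;2;35;35;50m🬰[38;2;23;23;35m[48;2;255;200;50m🬝[38;2;28;28;41m[48;2;255;200;50m🬊[38;2;15;15;25m[48;2;35;35;50m🬰[38;2;15;15;25m[48;2;35;35;50m🬐[38;2;23;23;35m[48;2;255;200;50m🬬[38;2;15;15;25m[48;2;35;35;50m🬰[0m
[38;2;15;15;25m[48;2;15;15;25m [38;2;15;15;25m[48;2;15;15;25m [38;2;35;35;50m[48;2;15;15;25m▌[38;2;15;15;25m[48;2;15;15;25m [38;2;15;15;25m[48;2;35;35;50m▌[38;2;15;15;25m[48;2;15;15;25m [38;2;255;200;50m[48;2;15;15;25m🬊[38;2;255;200;50m[48;2;15;15;25m🬝[38;2;255;200;50m[48;2;15;15;25m🬀[38;2;15;15;25m[48;2;255;200;50m🬐[38;2;255;200;50m[48;2;255;200;50m [38;2;15;15;25m[48;2;255;200;50m🬸[0m
</frame>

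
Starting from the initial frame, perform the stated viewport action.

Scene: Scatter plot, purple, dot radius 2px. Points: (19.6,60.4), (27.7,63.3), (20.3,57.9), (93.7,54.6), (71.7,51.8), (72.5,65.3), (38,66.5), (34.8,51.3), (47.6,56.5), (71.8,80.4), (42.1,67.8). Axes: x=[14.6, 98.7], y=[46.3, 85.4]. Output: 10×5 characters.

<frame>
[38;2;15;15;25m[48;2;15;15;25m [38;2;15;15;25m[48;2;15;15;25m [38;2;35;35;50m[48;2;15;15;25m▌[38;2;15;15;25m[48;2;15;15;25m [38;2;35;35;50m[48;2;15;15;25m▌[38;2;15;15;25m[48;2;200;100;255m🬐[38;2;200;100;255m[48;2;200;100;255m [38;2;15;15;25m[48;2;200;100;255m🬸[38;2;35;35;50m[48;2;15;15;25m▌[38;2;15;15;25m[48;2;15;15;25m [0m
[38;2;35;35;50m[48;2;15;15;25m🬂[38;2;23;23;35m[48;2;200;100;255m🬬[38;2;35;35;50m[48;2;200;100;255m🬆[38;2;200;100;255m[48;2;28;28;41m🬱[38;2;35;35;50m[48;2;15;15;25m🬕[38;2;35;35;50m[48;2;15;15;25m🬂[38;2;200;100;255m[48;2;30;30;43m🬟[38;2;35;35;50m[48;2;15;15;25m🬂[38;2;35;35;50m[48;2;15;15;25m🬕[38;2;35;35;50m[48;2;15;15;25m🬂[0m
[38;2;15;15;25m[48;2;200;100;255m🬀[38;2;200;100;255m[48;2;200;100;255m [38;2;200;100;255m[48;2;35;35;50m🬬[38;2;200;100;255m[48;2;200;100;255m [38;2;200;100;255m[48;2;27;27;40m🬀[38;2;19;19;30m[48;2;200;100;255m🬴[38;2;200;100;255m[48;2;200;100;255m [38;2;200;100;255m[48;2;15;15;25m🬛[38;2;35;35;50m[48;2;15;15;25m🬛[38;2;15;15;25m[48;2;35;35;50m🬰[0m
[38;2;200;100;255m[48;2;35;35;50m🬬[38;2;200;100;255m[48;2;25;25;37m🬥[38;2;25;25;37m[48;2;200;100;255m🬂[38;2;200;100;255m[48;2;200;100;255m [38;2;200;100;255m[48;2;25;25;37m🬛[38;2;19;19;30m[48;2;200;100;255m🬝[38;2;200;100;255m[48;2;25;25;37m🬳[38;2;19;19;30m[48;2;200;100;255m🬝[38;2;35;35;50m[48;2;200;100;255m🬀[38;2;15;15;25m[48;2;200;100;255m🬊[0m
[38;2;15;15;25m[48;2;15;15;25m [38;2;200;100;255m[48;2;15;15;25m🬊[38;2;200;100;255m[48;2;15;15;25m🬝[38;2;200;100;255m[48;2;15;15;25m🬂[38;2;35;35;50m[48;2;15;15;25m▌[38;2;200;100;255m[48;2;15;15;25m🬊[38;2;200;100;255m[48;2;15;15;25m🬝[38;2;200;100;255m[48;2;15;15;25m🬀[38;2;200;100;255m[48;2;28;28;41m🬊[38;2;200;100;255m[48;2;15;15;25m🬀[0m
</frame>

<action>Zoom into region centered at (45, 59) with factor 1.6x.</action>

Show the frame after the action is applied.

<frame>
[38;2;15;15;25m[48;2;15;15;25m [38;2;15;15;25m[48;2;200;100;255m🬝[38;2;28;28;41m[48;2;200;100;255m🬆[38;2;200;100;255m[48;2;200;100;255m [38;2;200;100;255m[48;2;200;100;255m [38;2;15;15;25m[48;2;200;100;255m🬸[38;2;35;35;50m[48;2;15;15;25m▌[38;2;15;15;25m[48;2;15;15;25m [38;2;35;35;50m[48;2;15;15;25m▌[38;2;15;15;25m[48;2;200;100;255m🬆[0m
[38;2;35;35;50m[48;2;200;100;255m🬂[38;2;200;100;255m[48;2;200;100;255m [38;2;200;100;255m[48;2;15;15;25m🬝[38;2;200;100;255m[48;2;15;15;25m🬆[38;2;200;100;255m[48;2;27;27;40m🬀[38;2;35;35;50m[48;2;15;15;25m🬂[38;2;35;35;50m[48;2;15;15;25m🬕[38;2;35;35;50m[48;2;15;15;25m🬂[38;2;200;100;255m[48;2;27;27;40m🬁[38;2;200;100;255m[48;2;15;15;25m🬬[0m
[38;2;200;100;255m[48;2;200;100;255m [38;2;200;100;255m[48;2;21;21;33m🬆[38;2;35;35;50m[48;2;15;15;25m🬛[38;2;15;15;25m[48;2;35;35;50m🬰[38;2;28;28;41m[48;2;200;100;255m🬆[38;2;200;100;255m[48;2;15;15;25m🬺[38;2;27;27;40m[48;2;200;100;255m🬬[38;2;15;15;25m[48;2;35;35;50m🬰[38;2;35;35;50m[48;2;15;15;25m🬛[38;2;15;15;25m[48;2;35;35;50m🬰[0m
[38;2;200;100;255m[48;2;23;23;35m🬀[38;2;19;19;30m[48;2;200;100;255m🬝[38;2;35;35;50m[48;2;200;100;255m🬀[38;2;15;15;25m[48;2;200;100;255m🬊[38;2;200;100;255m[48;2;31;31;45m🬁[38;2;200;100;255m[48;2;28;28;41m🬆[38;2;35;35;50m[48;2;15;15;25m🬲[38;2;15;15;25m[48;2;35;35;50m🬎[38;2;27;27;40m[48;2;200;100;255m🬝[38;2;15;15;25m[48;2;200;100;255m🬀[0m
[38;2;15;15;25m[48;2;15;15;25m [38;2;15;15;25m[48;2;15;15;25m [38;2;200;100;255m[48;2;28;28;41m🬊[38;2;200;100;255m[48;2;15;15;25m🬀[38;2;35;35;50m[48;2;15;15;25m▌[38;2;15;15;25m[48;2;15;15;25m [38;2;35;35;50m[48;2;15;15;25m▌[38;2;15;15;25m[48;2;15;15;25m [38;2;35;35;50m[48;2;15;15;25m▌[38;2;200;100;255m[48;2;15;15;25m🬊[0m
</frame>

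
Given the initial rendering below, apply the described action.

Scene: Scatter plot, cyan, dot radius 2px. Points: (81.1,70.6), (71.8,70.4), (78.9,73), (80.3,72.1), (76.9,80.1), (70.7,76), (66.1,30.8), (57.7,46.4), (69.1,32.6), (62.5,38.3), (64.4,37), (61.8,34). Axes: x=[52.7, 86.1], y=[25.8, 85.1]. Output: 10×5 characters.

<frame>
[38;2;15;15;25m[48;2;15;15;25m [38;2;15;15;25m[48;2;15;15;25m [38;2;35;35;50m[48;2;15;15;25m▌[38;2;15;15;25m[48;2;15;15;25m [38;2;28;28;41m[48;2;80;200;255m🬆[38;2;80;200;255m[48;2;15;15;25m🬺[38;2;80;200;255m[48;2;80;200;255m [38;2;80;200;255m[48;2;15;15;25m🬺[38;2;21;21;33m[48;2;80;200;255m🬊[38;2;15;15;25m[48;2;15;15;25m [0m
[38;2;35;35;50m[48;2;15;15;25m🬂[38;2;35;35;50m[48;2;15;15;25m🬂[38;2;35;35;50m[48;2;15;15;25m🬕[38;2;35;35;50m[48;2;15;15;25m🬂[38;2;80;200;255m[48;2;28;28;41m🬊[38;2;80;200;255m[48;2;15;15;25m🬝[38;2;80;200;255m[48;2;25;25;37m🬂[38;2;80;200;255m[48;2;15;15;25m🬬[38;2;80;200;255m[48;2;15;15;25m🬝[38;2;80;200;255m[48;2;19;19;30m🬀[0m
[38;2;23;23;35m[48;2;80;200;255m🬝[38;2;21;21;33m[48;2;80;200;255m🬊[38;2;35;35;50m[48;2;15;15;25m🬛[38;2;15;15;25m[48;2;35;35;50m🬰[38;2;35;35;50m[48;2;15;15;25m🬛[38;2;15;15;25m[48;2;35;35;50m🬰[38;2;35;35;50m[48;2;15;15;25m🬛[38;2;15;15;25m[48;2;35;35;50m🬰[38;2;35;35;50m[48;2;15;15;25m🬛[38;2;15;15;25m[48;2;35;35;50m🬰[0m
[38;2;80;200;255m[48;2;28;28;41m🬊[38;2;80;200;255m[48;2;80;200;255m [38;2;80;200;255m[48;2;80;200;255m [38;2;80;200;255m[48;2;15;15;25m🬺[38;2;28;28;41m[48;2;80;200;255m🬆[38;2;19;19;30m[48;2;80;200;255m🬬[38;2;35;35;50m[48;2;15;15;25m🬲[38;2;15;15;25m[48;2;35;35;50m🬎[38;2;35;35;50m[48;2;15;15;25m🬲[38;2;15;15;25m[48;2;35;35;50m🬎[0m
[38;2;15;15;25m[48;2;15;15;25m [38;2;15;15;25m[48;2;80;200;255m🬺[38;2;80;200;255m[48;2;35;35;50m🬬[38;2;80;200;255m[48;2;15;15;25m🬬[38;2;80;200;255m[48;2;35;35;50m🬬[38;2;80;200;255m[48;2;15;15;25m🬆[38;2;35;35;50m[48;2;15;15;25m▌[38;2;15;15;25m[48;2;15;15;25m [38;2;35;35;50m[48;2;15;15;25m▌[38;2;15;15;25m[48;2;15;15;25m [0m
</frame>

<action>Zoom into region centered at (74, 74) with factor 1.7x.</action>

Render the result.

<frame>
[38;2;15;15;25m[48;2;15;15;25m [38;2;15;15;25m[48;2;15;15;25m [38;2;35;35;50m[48;2;15;15;25m▌[38;2;15;15;25m[48;2;15;15;25m [38;2;35;35;50m[48;2;15;15;25m▌[38;2;15;15;25m[48;2;15;15;25m [38;2;23;23;35m[48;2;80;200;255m🬬[38;2;15;15;25m[48;2;15;15;25m [38;2;35;35;50m[48;2;15;15;25m▌[38;2;15;15;25m[48;2;15;15;25m [0m
[38;2;35;35;50m[48;2;15;15;25m🬂[38;2;35;35;50m[48;2;15;15;25m🬂[38;2;31;31;45m[48;2;80;200;255m🬝[38;2;80;200;255m[48;2;28;28;41m🬱[38;2;35;35;50m[48;2;15;15;25m🬕[38;2;80;200;255m[48;2;25;25;37m🬫[38;2;80;200;255m[48;2;80;200;255m [38;2;80;200;255m[48;2;28;28;41m🬱[38;2;35;35;50m[48;2;15;15;25m🬕[38;2;35;35;50m[48;2;15;15;25m🬂[0m
[38;2;15;15;25m[48;2;35;35;50m🬰[38;2;15;15;25m[48;2;35;35;50m🬰[38;2;80;200;255m[48;2;35;35;50m🬨[38;2;80;200;255m[48;2;80;200;255m [38;2;80;200;255m[48;2;25;25;37m🬲[38;2;15;15;25m[48;2;35;35;50m🬰[38;2;80;200;255m[48;2;35;35;50m🬬[38;2;80;200;255m[48;2;80;200;255m [38;2;80;200;255m[48;2;15;15;25m🬺[38;2;23;23;35m[48;2;80;200;255m🬬[0m
[38;2;15;15;25m[48;2;35;35;50m🬎[38;2;15;15;25m[48;2;35;35;50m🬎[38;2;35;35;50m[48;2;15;15;25m🬲[38;2;80;200;255m[48;2;28;28;41m🬊[38;2;80;200;255m[48;2;27;27;40m🬀[38;2;15;15;25m[48;2;35;35;50m🬎[38;2;35;35;50m[48;2;15;15;25m🬲[38;2;80;200;255m[48;2;25;25;37m🬂[38;2;80;200;255m[48;2;28;28;41m🬆[38;2;15;15;25m[48;2;35;35;50m🬎[0m
[38;2;15;15;25m[48;2;15;15;25m [38;2;15;15;25m[48;2;15;15;25m [38;2;35;35;50m[48;2;15;15;25m▌[38;2;15;15;25m[48;2;15;15;25m [38;2;35;35;50m[48;2;15;15;25m▌[38;2;15;15;25m[48;2;15;15;25m [38;2;35;35;50m[48;2;15;15;25m▌[38;2;15;15;25m[48;2;15;15;25m [38;2;35;35;50m[48;2;15;15;25m▌[38;2;15;15;25m[48;2;15;15;25m [0m
</frame>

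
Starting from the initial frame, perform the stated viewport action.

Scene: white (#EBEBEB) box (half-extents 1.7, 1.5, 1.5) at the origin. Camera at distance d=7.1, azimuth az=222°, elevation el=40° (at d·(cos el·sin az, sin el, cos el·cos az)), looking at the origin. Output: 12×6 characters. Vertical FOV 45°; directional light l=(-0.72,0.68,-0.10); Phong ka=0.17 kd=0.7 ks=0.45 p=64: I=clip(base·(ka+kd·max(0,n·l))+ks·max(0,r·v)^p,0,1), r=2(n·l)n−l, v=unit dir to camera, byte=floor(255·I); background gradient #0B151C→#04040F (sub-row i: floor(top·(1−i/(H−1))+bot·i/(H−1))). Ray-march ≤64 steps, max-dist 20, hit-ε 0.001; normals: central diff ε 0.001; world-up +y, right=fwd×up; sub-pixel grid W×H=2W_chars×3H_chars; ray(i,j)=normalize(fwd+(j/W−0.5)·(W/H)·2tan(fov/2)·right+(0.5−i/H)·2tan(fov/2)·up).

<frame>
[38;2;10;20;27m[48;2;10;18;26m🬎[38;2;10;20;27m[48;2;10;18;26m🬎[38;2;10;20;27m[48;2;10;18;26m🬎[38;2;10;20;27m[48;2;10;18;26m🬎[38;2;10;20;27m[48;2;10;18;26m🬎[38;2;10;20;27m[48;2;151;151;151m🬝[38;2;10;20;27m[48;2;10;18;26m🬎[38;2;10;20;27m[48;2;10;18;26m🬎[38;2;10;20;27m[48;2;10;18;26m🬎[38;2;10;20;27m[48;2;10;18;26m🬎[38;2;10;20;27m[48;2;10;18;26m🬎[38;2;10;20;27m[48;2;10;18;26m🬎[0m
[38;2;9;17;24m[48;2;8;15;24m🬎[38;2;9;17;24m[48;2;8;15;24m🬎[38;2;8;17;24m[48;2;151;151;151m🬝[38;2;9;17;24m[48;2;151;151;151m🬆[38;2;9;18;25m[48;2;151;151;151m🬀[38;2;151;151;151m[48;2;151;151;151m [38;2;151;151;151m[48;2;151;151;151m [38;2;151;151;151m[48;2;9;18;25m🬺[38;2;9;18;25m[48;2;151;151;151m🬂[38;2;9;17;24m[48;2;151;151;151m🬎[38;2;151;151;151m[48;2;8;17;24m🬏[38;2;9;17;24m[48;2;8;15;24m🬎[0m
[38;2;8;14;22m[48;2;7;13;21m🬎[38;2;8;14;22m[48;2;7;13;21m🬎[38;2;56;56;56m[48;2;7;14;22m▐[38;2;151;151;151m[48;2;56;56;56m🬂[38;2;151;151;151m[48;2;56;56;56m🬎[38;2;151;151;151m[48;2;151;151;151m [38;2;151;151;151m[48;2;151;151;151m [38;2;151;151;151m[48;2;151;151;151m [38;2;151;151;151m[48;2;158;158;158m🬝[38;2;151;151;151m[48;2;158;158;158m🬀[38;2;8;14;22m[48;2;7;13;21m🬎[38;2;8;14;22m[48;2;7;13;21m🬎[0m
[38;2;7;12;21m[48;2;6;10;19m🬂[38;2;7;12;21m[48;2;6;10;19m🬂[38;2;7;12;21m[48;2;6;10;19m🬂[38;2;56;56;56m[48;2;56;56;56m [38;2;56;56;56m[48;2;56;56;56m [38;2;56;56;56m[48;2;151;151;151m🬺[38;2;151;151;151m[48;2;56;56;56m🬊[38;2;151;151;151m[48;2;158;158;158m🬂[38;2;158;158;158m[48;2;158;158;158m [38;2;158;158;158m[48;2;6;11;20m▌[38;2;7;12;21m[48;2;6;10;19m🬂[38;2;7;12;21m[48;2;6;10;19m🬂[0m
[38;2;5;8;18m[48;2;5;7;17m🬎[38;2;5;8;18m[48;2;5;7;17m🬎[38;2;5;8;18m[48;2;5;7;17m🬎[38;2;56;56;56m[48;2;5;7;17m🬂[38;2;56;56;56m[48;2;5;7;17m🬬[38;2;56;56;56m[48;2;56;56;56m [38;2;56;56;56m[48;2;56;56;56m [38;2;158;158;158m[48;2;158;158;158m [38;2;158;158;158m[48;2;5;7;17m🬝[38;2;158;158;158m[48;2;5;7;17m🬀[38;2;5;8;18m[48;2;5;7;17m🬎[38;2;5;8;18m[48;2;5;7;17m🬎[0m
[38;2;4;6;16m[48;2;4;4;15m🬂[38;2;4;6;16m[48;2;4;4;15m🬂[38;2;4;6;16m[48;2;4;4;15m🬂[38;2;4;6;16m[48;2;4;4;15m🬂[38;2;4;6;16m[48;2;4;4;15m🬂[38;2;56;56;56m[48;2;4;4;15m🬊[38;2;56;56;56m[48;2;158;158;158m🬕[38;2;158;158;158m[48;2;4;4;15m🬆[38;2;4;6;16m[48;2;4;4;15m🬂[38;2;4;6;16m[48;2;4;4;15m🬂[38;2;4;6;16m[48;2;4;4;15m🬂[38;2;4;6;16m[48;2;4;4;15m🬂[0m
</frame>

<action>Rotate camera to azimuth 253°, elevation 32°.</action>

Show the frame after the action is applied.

<frame>
[38;2;10;20;27m[48;2;10;18;26m🬎[38;2;10;20;27m[48;2;10;18;26m🬎[38;2;10;20;27m[48;2;10;18;26m🬎[38;2;10;20;27m[48;2;10;18;26m🬎[38;2;10;20;27m[48;2;10;18;26m🬎[38;2;10;20;27m[48;2;10;18;26m🬎[38;2;10;20;27m[48;2;10;18;26m🬎[38;2;10;20;27m[48;2;10;18;26m🬎[38;2;10;20;27m[48;2;10;18;26m🬎[38;2;10;20;27m[48;2;10;18;26m🬎[38;2;10;20;27m[48;2;10;18;26m🬎[38;2;10;20;27m[48;2;10;18;26m🬎[0m
[38;2;9;17;24m[48;2;8;15;24m🬎[38;2;9;17;24m[48;2;8;15;24m🬎[38;2;9;17;24m[48;2;8;15;24m🬎[38;2;151;151;151m[48;2;8;17;24m🬦[38;2;9;18;25m[48;2;151;151;151m🬂[38;2;9;18;25m[48;2;151;151;151m🬀[38;2;151;151;151m[48;2;151;151;151m [38;2;151;151;151m[48;2;151;151;151m [38;2;151;151;151m[48;2;9;17;24m🬱[38;2;9;17;24m[48;2;8;15;24m🬎[38;2;9;17;24m[48;2;8;15;24m🬎[38;2;9;17;24m[48;2;8;15;24m🬎[0m
[38;2;8;14;22m[48;2;7;13;21m🬎[38;2;8;14;22m[48;2;7;13;21m🬎[38;2;8;14;22m[48;2;7;13;21m🬎[38;2;151;151;151m[48;2;7;13;21m🬁[38;2;151;151;151m[48;2;158;158;158m🬝[38;2;151;151;151m[48;2;158;158;158m🬎[38;2;151;151;151m[48;2;158;158;158m🬎[38;2;151;151;151m[48;2;158;158;158m🬎[38;2;151;151;151m[48;2;158;158;158m🬂[38;2;151;151;151m[48;2;158;158;158m🬂[38;2;8;14;22m[48;2;7;13;21m🬎[38;2;8;14;22m[48;2;7;13;21m🬎[0m
[38;2;7;12;21m[48;2;6;10;19m🬂[38;2;7;12;21m[48;2;6;10;19m🬂[38;2;7;12;21m[48;2;6;10;19m🬂[38;2;7;12;21m[48;2;6;10;19m🬂[38;2;158;158;158m[48;2;158;158;158m [38;2;158;158;158m[48;2;158;158;158m [38;2;158;158;158m[48;2;158;158;158m [38;2;158;158;158m[48;2;158;158;158m [38;2;158;158;158m[48;2;158;158;158m [38;2;158;158;158m[48;2;6;10;19m🬝[38;2;7;12;21m[48;2;6;10;19m🬂[38;2;7;12;21m[48;2;6;10;19m🬂[0m
[38;2;5;8;18m[48;2;5;7;17m🬎[38;2;5;8;18m[48;2;5;7;17m🬎[38;2;5;8;18m[48;2;5;7;17m🬎[38;2;5;8;18m[48;2;5;7;17m🬎[38;2;158;158;158m[48;2;22;23;30m▐[38;2;158;158;158m[48;2;158;158;158m [38;2;158;158;158m[48;2;158;158;158m [38;2;158;158;158m[48;2;158;158;158m [38;2;158;158;158m[48;2;158;158;158m [38;2;158;158;158m[48;2;5;8;17m▌[38;2;5;8;18m[48;2;5;7;17m🬎[38;2;5;8;18m[48;2;5;7;17m🬎[0m
[38;2;4;6;16m[48;2;4;4;15m🬂[38;2;4;6;16m[48;2;4;4;15m🬂[38;2;4;6;16m[48;2;4;4;15m🬂[38;2;4;6;16m[48;2;4;4;15m🬂[38;2;158;158;158m[48;2;4;5;15m▐[38;2;158;158;158m[48;2;4;4;15m🬝[38;2;158;158;158m[48;2;4;4;15m🬎[38;2;158;158;158m[48;2;4;4;15m🬆[38;2;158;158;158m[48;2;4;4;15m🬂[38;2;158;158;158m[48;2;4;4;15m🬀[38;2;4;6;16m[48;2;4;4;15m🬂[38;2;4;6;16m[48;2;4;4;15m🬂[0m
</frame>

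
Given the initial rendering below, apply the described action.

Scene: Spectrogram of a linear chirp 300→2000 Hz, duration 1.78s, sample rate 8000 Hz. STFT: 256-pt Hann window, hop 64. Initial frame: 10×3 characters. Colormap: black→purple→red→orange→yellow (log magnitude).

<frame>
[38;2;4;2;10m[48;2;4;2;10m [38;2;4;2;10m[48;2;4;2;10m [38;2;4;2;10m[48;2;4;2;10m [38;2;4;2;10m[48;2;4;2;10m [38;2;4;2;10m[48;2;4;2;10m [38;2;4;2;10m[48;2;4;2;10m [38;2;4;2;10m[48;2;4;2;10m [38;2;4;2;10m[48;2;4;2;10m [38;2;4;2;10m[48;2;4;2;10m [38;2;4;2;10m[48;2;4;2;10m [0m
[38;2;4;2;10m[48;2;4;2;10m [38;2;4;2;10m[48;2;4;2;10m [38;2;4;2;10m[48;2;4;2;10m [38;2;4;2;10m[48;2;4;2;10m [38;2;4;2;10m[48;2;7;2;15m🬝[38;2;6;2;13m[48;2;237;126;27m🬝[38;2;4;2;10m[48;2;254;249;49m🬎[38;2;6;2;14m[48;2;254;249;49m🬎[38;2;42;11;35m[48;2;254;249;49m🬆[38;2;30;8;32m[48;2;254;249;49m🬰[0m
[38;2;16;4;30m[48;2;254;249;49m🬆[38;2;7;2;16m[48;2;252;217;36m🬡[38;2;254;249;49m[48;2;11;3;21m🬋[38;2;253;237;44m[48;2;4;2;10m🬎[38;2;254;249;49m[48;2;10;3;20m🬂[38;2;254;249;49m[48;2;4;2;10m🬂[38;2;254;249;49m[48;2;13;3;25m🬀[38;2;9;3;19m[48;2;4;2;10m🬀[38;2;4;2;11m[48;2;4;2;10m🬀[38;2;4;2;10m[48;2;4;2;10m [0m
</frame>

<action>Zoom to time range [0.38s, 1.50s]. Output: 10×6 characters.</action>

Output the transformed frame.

<frame>
[38;2;4;2;10m[48;2;4;2;10m [38;2;4;2;10m[48;2;4;2;10m [38;2;4;2;10m[48;2;4;2;10m [38;2;4;2;10m[48;2;4;2;10m [38;2;4;2;10m[48;2;4;2;10m [38;2;4;2;10m[48;2;4;2;10m [38;2;4;2;10m[48;2;4;2;10m [38;2;4;2;10m[48;2;4;2;10m [38;2;4;2;10m[48;2;4;2;10m [38;2;4;2;10m[48;2;4;2;10m [0m
[38;2;4;2;10m[48;2;4;2;10m [38;2;4;2;10m[48;2;4;2;10m [38;2;4;2;10m[48;2;4;2;10m [38;2;4;2;10m[48;2;4;2;10m [38;2;4;2;10m[48;2;4;2;10m [38;2;4;2;10m[48;2;4;2;10m [38;2;4;2;10m[48;2;4;2;10m [38;2;4;2;10m[48;2;4;2;10m [38;2;4;2;10m[48;2;4;2;10m [38;2;4;2;10m[48;2;4;2;10m [0m
[38;2;4;2;10m[48;2;4;2;10m [38;2;4;2;10m[48;2;4;2;10m [38;2;4;2;10m[48;2;4;2;10m [38;2;4;2;10m[48;2;4;2;10m [38;2;4;2;10m[48;2;4;2;10m [38;2;4;2;10m[48;2;4;2;10m [38;2;4;2;10m[48;2;4;2;10m [38;2;4;2;10m[48;2;4;2;10m [38;2;4;2;10m[48;2;4;2;10m [38;2;4;2;10m[48;2;5;2;11m🬝[0m
[38;2;4;2;10m[48;2;4;2;10m [38;2;4;2;10m[48;2;4;2;10m [38;2;4;2;10m[48;2;4;2;10m [38;2;4;2;10m[48;2;5;2;12m🬝[38;2;4;2;10m[48;2;8;2;17m🬎[38;2;8;2;17m[48;2;180;46;81m🬝[38;2;5;2;13m[48;2;254;249;49m🬎[38;2;30;7;37m[48;2;254;249;49m🬎[38;2;7;2;15m[48;2;253;236;44m🬂[38;2;40;9;57m[48;2;254;249;49m🬰[0m
[38;2;7;2;15m[48;2;254;249;49m🬎[38;2;17;4;33m[48;2;253;231;41m🬆[38;2;39;10;40m[48;2;254;247;48m🬡[38;2;249;210;40m[48;2;19;5;37m🬍[38;2;242;204;53m[48;2;5;2;12m🬎[38;2;254;249;49m[48;2;11;3;22m🬂[38;2;252;202;30m[48;2;5;2;11m🬂[38;2;26;6;47m[48;2;5;2;13m🬀[38;2;7;2;15m[48;2;4;2;10m🬀[38;2;4;2;11m[48;2;4;2;10m🬂[0m
[38;2;253;220;37m[48;2;21;5;26m🬀[38;2;14;4;27m[48;2;5;2;11m🬀[38;2;6;2;13m[48;2;4;2;10m🬀[38;2;4;2;11m[48;2;4;2;10m🬀[38;2;4;2;10m[48;2;4;2;10m [38;2;4;2;10m[48;2;4;2;10m [38;2;4;2;10m[48;2;4;2;10m [38;2;4;2;10m[48;2;4;2;10m [38;2;4;2;10m[48;2;4;2;10m [38;2;4;2;10m[48;2;4;2;10m [0m
</frame>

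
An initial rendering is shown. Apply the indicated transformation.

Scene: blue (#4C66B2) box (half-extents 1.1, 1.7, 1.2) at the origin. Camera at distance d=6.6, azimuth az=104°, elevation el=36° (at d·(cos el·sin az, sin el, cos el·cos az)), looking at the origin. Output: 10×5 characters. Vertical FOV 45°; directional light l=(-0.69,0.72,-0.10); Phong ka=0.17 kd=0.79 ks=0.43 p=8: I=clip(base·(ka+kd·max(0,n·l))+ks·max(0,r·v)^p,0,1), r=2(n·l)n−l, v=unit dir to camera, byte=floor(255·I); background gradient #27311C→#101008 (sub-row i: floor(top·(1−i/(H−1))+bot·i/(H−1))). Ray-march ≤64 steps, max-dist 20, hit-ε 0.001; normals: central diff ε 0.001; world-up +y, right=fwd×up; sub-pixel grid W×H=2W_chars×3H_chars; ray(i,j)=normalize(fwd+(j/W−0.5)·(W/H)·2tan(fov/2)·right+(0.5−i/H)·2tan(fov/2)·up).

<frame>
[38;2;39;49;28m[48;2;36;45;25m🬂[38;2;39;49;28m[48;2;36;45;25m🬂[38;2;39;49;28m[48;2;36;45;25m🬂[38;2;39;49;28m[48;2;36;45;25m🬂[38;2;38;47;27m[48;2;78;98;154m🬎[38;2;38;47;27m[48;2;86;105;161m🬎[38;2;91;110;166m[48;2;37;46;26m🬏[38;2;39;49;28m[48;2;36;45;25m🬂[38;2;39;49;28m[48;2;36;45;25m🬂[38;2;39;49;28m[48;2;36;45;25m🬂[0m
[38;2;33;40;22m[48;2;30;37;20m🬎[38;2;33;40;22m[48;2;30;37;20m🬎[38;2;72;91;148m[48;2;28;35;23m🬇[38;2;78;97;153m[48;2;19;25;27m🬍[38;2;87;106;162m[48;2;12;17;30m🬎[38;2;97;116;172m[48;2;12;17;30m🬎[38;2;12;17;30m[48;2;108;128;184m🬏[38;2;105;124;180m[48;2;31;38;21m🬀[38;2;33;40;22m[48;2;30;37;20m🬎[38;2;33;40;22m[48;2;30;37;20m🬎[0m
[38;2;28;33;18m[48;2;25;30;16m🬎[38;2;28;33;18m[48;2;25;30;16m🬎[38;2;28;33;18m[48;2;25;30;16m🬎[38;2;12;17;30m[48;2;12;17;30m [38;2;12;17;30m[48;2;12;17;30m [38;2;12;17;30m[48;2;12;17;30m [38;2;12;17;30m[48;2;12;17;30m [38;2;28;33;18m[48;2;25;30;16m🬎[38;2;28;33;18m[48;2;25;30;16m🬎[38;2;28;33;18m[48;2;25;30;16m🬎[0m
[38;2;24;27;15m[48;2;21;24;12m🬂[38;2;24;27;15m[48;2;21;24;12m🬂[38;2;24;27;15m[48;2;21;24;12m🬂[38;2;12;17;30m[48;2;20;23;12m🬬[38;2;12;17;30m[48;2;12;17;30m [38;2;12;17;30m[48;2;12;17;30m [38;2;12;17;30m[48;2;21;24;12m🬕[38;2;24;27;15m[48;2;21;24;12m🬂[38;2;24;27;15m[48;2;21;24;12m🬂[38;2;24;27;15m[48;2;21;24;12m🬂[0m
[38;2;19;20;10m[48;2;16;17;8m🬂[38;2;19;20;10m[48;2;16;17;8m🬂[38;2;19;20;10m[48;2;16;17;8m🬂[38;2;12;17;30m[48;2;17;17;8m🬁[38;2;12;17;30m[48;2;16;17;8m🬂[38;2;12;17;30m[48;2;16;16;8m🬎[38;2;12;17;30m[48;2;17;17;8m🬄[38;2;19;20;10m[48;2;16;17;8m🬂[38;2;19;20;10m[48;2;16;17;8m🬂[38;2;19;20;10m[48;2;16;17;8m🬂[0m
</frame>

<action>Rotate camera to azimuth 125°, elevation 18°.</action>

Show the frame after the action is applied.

<frame>
[38;2;39;49;28m[48;2;36;45;25m🬂[38;2;39;49;28m[48;2;36;45;25m🬂[38;2;39;49;28m[48;2;36;45;25m🬂[38;2;39;49;28m[48;2;36;45;25m🬂[38;2;39;49;28m[48;2;36;45;25m🬂[38;2;39;49;28m[48;2;36;45;25m🬂[38;2;39;49;28m[48;2;36;45;25m🬂[38;2;39;49;28m[48;2;36;45;25m🬂[38;2;39;49;28m[48;2;36;45;25m🬂[38;2;39;49;28m[48;2;36;45;25m🬂[0m
[38;2;33;40;22m[48;2;30;37;20m🬎[38;2;33;40;22m[48;2;30;37;20m🬎[38;2;33;40;22m[48;2;30;37;20m🬎[38;2;12;17;30m[48;2;12;17;30m [38;2;12;17;30m[48;2;12;17;30m [38;2;12;17;30m[48;2;57;76;132m🬺[38;2;20;26;45m[48;2;19;25;44m🬊[38;2;32;39;21m[48;2;20;26;45m▐[38;2;33;40;22m[48;2;30;37;20m🬎[38;2;33;40;22m[48;2;30;37;20m🬎[0m
[38;2;28;33;18m[48;2;25;30;16m🬎[38;2;28;33;18m[48;2;25;30;16m🬎[38;2;28;33;18m[48;2;25;30;16m🬎[38;2;12;17;30m[48;2;12;17;30m [38;2;12;17;30m[48;2;12;17;30m [38;2;12;17;30m[48;2;12;17;30m [38;2;19;25;44m[48;2;18;25;44m🬎[38;2;19;25;44m[48;2;27;32;17m▌[38;2;28;33;18m[48;2;25;30;16m🬎[38;2;28;33;18m[48;2;25;30;16m🬎[0m
[38;2;24;27;15m[48;2;21;24;12m🬂[38;2;24;27;15m[48;2;21;24;12m🬂[38;2;24;27;15m[48;2;21;24;12m🬂[38;2;12;17;30m[48;2;12;17;30m [38;2;12;17;30m[48;2;12;17;30m [38;2;12;17;30m[48;2;12;17;30m [38;2;18;25;44m[48;2;18;25;44m [38;2;18;25;44m[48;2;22;25;13m▌[38;2;24;27;15m[48;2;21;24;12m🬂[38;2;24;27;15m[48;2;21;24;12m🬂[0m
[38;2;19;20;10m[48;2;16;17;8m🬂[38;2;19;20;10m[48;2;16;17;8m🬂[38;2;19;20;10m[48;2;16;17;8m🬂[38;2;12;17;30m[48;2;16;17;8m🬂[38;2;12;17;30m[48;2;16;16;8m🬊[38;2;12;17;30m[48;2;16;16;8m🬬[38;2;18;25;44m[48;2;16;16;8m🬆[38;2;19;20;10m[48;2;16;17;8m🬂[38;2;19;20;10m[48;2;16;17;8m🬂[38;2;19;20;10m[48;2;16;17;8m🬂[0m
</frame>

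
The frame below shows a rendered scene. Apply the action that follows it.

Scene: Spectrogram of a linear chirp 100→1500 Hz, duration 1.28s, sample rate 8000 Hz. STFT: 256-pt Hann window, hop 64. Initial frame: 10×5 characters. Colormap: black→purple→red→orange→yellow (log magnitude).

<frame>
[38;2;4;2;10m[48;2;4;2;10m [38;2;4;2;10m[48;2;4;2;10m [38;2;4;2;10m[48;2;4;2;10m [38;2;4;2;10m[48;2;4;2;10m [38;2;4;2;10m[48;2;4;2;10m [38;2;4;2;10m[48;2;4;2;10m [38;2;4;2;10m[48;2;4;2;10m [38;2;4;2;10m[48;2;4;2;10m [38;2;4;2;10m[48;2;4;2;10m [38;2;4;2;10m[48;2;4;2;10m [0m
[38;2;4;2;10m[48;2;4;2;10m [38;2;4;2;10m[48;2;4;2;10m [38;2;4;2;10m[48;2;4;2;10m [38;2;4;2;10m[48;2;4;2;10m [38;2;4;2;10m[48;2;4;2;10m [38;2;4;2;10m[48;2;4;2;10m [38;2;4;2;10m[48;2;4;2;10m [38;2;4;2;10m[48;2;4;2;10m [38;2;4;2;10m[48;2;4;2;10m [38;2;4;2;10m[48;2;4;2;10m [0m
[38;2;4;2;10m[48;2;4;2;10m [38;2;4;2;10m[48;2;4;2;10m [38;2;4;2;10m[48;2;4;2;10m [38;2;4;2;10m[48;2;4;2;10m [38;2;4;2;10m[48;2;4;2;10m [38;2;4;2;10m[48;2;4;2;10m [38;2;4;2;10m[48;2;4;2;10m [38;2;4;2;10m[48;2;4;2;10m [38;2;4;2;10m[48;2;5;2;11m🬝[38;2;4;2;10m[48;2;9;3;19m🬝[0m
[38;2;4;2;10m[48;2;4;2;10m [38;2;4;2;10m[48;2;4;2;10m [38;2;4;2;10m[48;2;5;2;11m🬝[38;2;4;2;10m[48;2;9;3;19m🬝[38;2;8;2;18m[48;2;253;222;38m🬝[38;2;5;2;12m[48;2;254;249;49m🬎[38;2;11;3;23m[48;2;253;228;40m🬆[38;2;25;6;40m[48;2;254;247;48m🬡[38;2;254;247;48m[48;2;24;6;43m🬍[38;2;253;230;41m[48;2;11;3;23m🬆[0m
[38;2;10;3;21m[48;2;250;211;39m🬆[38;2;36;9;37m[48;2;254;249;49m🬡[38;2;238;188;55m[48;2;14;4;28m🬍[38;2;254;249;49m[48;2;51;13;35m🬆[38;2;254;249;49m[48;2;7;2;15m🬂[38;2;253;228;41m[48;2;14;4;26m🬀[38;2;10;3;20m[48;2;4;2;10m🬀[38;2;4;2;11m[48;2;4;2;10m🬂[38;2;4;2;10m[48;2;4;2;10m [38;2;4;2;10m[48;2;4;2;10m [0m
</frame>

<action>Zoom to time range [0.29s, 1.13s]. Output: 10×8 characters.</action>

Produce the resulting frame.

<frame>
[38;2;4;2;10m[48;2;4;2;10m [38;2;4;2;10m[48;2;4;2;10m [38;2;4;2;10m[48;2;4;2;10m [38;2;4;2;10m[48;2;4;2;10m [38;2;4;2;10m[48;2;4;2;10m [38;2;4;2;10m[48;2;4;2;10m [38;2;4;2;10m[48;2;4;2;10m [38;2;4;2;10m[48;2;4;2;10m [38;2;4;2;10m[48;2;4;2;10m [38;2;4;2;10m[48;2;4;2;10m [0m
[38;2;4;2;10m[48;2;4;2;10m [38;2;4;2;10m[48;2;4;2;10m [38;2;4;2;10m[48;2;4;2;10m [38;2;4;2;10m[48;2;4;2;10m [38;2;4;2;10m[48;2;4;2;10m [38;2;4;2;10m[48;2;4;2;10m [38;2;4;2;10m[48;2;4;2;10m [38;2;4;2;10m[48;2;4;2;10m [38;2;4;2;10m[48;2;4;2;10m [38;2;4;2;10m[48;2;4;2;10m [0m
[38;2;4;2;10m[48;2;4;2;10m [38;2;4;2;10m[48;2;4;2;10m [38;2;4;2;10m[48;2;4;2;10m [38;2;4;2;10m[48;2;4;2;10m [38;2;4;2;10m[48;2;4;2;10m [38;2;4;2;10m[48;2;4;2;10m [38;2;4;2;10m[48;2;4;2;10m [38;2;4;2;10m[48;2;4;2;10m [38;2;4;2;10m[48;2;4;2;10m [38;2;4;2;10m[48;2;4;2;10m [0m
[38;2;4;2;10m[48;2;4;2;10m [38;2;4;2;10m[48;2;4;2;10m [38;2;4;2;10m[48;2;4;2;10m [38;2;4;2;10m[48;2;4;2;10m [38;2;4;2;10m[48;2;4;2;10m [38;2;4;2;10m[48;2;4;2;10m [38;2;4;2;10m[48;2;4;2;10m [38;2;4;2;10m[48;2;4;2;10m [38;2;4;2;10m[48;2;4;2;10m [38;2;4;2;10m[48;2;4;2;10m [0m
[38;2;4;2;10m[48;2;4;2;10m [38;2;4;2;10m[48;2;4;2;10m [38;2;4;2;10m[48;2;4;2;10m [38;2;4;2;10m[48;2;4;2;10m [38;2;4;2;10m[48;2;4;2;10m [38;2;4;2;10m[48;2;4;2;10m [38;2;4;2;10m[48;2;4;2;10m [38;2;4;2;10m[48;2;4;2;10m [38;2;4;2;10m[48;2;5;2;11m🬝[38;2;4;2;10m[48;2;7;2;15m🬝[0m
[38;2;4;2;10m[48;2;4;2;10m [38;2;4;2;10m[48;2;4;2;10m [38;2;4;2;10m[48;2;4;2;11m🬝[38;2;4;2;10m[48;2;5;2;12m🬎[38;2;4;2;11m[48;2;14;4;28m🬝[38;2;9;2;18m[48;2;216;84;56m🬝[38;2;6;2;14m[48;2;254;248;49m🬎[38;2;40;10;39m[48;2;254;249;49m🬎[38;2;11;3;23m[48;2;253;236;44m🬂[38;2;253;224;39m[48;2;55;13;66m🬍[0m
[38;2;5;2;13m[48;2;253;220;37m🬎[38;2;15;4;29m[48;2;254;249;49m🬎[38;2;8;2;17m[48;2;250;218;43m🬂[38;2;54;13;68m[48;2;250;212;38m🬡[38;2;253;236;44m[48;2;11;3;23m🬎[38;2;254;248;49m[48;2;43;11;39m🬂[38;2;252;211;33m[48;2;6;2;14m🬂[38;2;62;14;89m[48;2;6;2;14m🬀[38;2;9;3;19m[48;2;4;2;11m🬀[38;2;5;2;11m[48;2;4;2;10m🬂[0m
[38;2;254;246;48m[48;2;7;2;17m🬂[38;2;200;52;79m[48;2;9;2;18m🬀[38;2;14;4;27m[48;2;4;2;11m🬀[38;2;5;2;12m[48;2;4;2;10m🬂[38;2;4;2;11m[48;2;4;2;10m🬂[38;2;4;2;10m[48;2;4;2;10m [38;2;4;2;10m[48;2;4;2;10m [38;2;4;2;10m[48;2;4;2;10m [38;2;4;2;10m[48;2;4;2;10m [38;2;4;2;10m[48;2;4;2;10m [0m
</frame>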